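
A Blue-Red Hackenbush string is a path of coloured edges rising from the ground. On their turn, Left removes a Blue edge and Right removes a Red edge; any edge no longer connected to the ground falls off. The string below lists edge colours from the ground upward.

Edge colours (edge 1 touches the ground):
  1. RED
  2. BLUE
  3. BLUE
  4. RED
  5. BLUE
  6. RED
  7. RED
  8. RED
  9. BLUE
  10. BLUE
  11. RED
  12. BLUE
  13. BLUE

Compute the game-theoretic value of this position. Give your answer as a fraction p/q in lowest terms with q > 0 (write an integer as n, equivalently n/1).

-1481/4096

step 1: add RED to get R; options L={ · } R={ 0 } => -1
step 2: add BLUE to get RB; options L={ -1 } R={ 0 } => -1/2
step 3: add BLUE to get RBB; options L={ -1; -1/2 } R={ 0 } => -1/4
step 4: add RED to get RBBR; options L={ -1; -1/2 } R={ -1/4; 0 } => -3/8
step 5: add BLUE to get RBBRB; options L={ -1; -1/2; -3/8 } R={ -1/4; 0 } => -5/16
step 6: add RED to get RBBRBR; options L={ -1; -1/2; -3/8 } R={ -5/16; -1/4; 0 } => -11/32
step 7: add RED to get RBBRBRR; options L={ -1; -1/2; -3/8 } R={ -11/32; -5/16; -1/4; 0 } => -23/64
step 8: add RED to get RBBRBRRR; options L={ -1; -1/2; -3/8 } R={ -23/64; -11/32; -5/16; -1/4; 0 } => -47/128
step 9: add BLUE to get RBBRBRRRB; options L={ -1; -1/2; -3/8; -47/128 } R={ -23/64; -11/32; -5/16; -1/4; 0 } => -93/256
step 10: add BLUE to get RBBRBRRRBB; options L={ -1; -1/2; -3/8; -47/128; -93/256 } R={ -23/64; -11/32; -5/16; -1/4; 0 } => -185/512
step 11: add RED to get RBBRBRRRBBR; options L={ -1; -1/2; -3/8; -47/128; -93/256 } R={ -185/512; -23/64; -11/32; -5/16; -1/4; 0 } => -371/1024
step 12: add BLUE to get RBBRBRRRBBRB; options L={ -1; -1/2; -3/8; -47/128; -93/256; -371/1024 } R={ -185/512; -23/64; -11/32; -5/16; -1/4; 0 } => -741/2048
step 13: add BLUE to get RBBRBRRRBBRBB; options L={ -1; -1/2; -3/8; -47/128; -93/256; -371/1024; -741/2048 } R={ -185/512; -23/64; -11/32; -5/16; -1/4; 0 } => -1481/4096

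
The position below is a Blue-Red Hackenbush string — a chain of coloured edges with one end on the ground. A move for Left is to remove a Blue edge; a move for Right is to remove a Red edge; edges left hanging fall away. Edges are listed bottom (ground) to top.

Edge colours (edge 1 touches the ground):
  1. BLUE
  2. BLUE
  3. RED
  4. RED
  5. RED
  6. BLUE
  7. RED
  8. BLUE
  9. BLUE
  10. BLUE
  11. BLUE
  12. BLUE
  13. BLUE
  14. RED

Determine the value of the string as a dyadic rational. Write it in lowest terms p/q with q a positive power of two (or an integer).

4861/4096

Prefix values for BLUE BLUE RED RED RED BLUE RED BLUE BLUE BLUE BLUE BLUE BLUE RED via {L|R} + simplicity:
1 of 14 · B · max L 0 · min R +∞ = 1
2 of 14 · BB · max L 1 · min R +∞ = 2
3 of 14 · BBR · max L 1 · min R 2 = 3/2
4 of 14 · BBRR · max L 1 · min R 3/2 = 5/4
5 of 14 · BBRRR · max L 1 · min R 5/4 = 9/8
6 of 14 · BBRRRB · max L 9/8 · min R 5/4 = 19/16
7 of 14 · BBRRRBR · max L 9/8 · min R 19/16 = 37/32
8 of 14 · BBRRRBRB · max L 37/32 · min R 19/16 = 75/64
9 of 14 · BBRRRBRBB · max L 75/64 · min R 19/16 = 151/128
10 of 14 · BBRRRBRBBB · max L 151/128 · min R 19/16 = 303/256
11 of 14 · BBRRRBRBBBB · max L 303/256 · min R 19/16 = 607/512
12 of 14 · BBRRRBRBBBBB · max L 607/512 · min R 19/16 = 1215/1024
13 of 14 · BBRRRBRBBBBBB · max L 1215/1024 · min R 19/16 = 2431/2048
14 of 14 · BBRRRBRBBBBBBR · max L 1215/1024 · min R 2431/2048 = 4861/4096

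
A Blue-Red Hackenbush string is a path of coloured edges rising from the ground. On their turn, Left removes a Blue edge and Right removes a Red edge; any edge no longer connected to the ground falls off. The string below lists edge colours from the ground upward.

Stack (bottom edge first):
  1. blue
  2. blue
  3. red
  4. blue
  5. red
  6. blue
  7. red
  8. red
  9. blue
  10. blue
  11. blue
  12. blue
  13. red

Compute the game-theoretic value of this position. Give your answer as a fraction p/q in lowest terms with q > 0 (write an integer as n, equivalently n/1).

3389/2048

G_1 [b]  L=[0]  R=[∅]  => 1
G_2 [bb]  L=[0; 1]  R=[∅]  => 2
G_3 [bbr]  L=[0; 1]  R=[2]  => 3/2
G_4 [bbrb]  L=[0; 1; 3/2]  R=[2]  => 7/4
G_5 [bbrbr]  L=[0; 1; 3/2]  R=[7/4; 2]  => 13/8
G_6 [bbrbrb]  L=[0; 1; 3/2; 13/8]  R=[7/4; 2]  => 27/16
G_7 [bbrbrbr]  L=[0; 1; 3/2; 13/8]  R=[27/16; 7/4; 2]  => 53/32
G_8 [bbrbrbrr]  L=[0; 1; 3/2; 13/8]  R=[53/32; 27/16; 7/4; 2]  => 105/64
G_9 [bbrbrbrrb]  L=[0; 1; 3/2; 13/8; 105/64]  R=[53/32; 27/16; 7/4; 2]  => 211/128
G_10 [bbrbrbrrbb]  L=[0; 1; 3/2; 13/8; 105/64; 211/128]  R=[53/32; 27/16; 7/4; 2]  => 423/256
G_11 [bbrbrbrrbbb]  L=[0; 1; 3/2; 13/8; 105/64; 211/128; 423/256]  R=[53/32; 27/16; 7/4; 2]  => 847/512
G_12 [bbrbrbrrbbbb]  L=[0; 1; 3/2; 13/8; 105/64; 211/128; 423/256; 847/512]  R=[53/32; 27/16; 7/4; 2]  => 1695/1024
G_13 [bbrbrbrrbbbbr]  L=[0; 1; 3/2; 13/8; 105/64; 211/128; 423/256; 847/512]  R=[1695/1024; 53/32; 27/16; 7/4; 2]  => 3389/2048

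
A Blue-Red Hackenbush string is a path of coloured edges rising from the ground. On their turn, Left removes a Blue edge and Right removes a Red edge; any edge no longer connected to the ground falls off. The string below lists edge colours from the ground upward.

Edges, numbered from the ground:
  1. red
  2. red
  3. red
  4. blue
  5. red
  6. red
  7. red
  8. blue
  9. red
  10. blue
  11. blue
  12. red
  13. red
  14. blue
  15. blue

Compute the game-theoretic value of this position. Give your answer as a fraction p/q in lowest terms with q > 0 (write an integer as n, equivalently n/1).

r: Left { (no moves) }, Right { 0 } => simplest -1
rr: Left { (no moves) }, Right { -1; 0 } => simplest -2
rrr: Left { (no moves) }, Right { -2; -1; 0 } => simplest -3
rrrb: Left { -3 }, Right { -2; -1; 0 } => simplest -5/2
rrrbr: Left { -3 }, Right { -5/2; -2; -1; 0 } => simplest -11/4
rrrbrr: Left { -3 }, Right { -11/4; -5/2; -2; -1; 0 } => simplest -23/8
rrrbrrr: Left { -3 }, Right { -23/8; -11/4; -5/2; -2; -1; 0 } => simplest -47/16
rrrbrrrb: Left { -3; -47/16 }, Right { -23/8; -11/4; -5/2; -2; -1; 0 } => simplest -93/32
rrrbrrrbr: Left { -3; -47/16 }, Right { -93/32; -23/8; -11/4; -5/2; -2; -1; 0 } => simplest -187/64
rrrbrrrbrb: Left { -3; -47/16; -187/64 }, Right { -93/32; -23/8; -11/4; -5/2; -2; -1; 0 } => simplest -373/128
rrrbrrrbrbb: Left { -3; -47/16; -187/64; -373/128 }, Right { -93/32; -23/8; -11/4; -5/2; -2; -1; 0 } => simplest -745/256
rrrbrrrbrbbr: Left { -3; -47/16; -187/64; -373/128 }, Right { -745/256; -93/32; -23/8; -11/4; -5/2; -2; -1; 0 } => simplest -1491/512
rrrbrrrbrbbrr: Left { -3; -47/16; -187/64; -373/128 }, Right { -1491/512; -745/256; -93/32; -23/8; -11/4; -5/2; -2; -1; 0 } => simplest -2983/1024
rrrbrrrbrbbrrb: Left { -3; -47/16; -187/64; -373/128; -2983/1024 }, Right { -1491/512; -745/256; -93/32; -23/8; -11/4; -5/2; -2; -1; 0 } => simplest -5965/2048
rrrbrrrbrbbrrbb: Left { -3; -47/16; -187/64; -373/128; -2983/1024; -5965/2048 }, Right { -1491/512; -745/256; -93/32; -23/8; -11/4; -5/2; -2; -1; 0 } => simplest -11929/4096

-11929/4096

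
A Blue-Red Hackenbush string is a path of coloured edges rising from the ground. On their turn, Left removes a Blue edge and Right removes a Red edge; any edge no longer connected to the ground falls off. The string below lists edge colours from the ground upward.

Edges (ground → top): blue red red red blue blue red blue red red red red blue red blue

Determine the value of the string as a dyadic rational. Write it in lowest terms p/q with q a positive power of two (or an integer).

3339/16384

v(b) = { 0 | none } gives 1
v(br) = { 0 | 1 } gives 1/2
v(brr) = { 0 | 1/2, 1 } gives 1/4
v(brrr) = { 0 | 1/4, 1/2, 1 } gives 1/8
v(brrrb) = { 0, 1/8 | 1/4, 1/2, 1 } gives 3/16
v(brrrbb) = { 0, 1/8, 3/16 | 1/4, 1/2, 1 } gives 7/32
v(brrrbbr) = { 0, 1/8, 3/16 | 7/32, 1/4, 1/2, 1 } gives 13/64
v(brrrbbrb) = { 0, 1/8, 3/16, 13/64 | 7/32, 1/4, 1/2, 1 } gives 27/128
v(brrrbbrbr) = { 0, 1/8, 3/16, 13/64 | 27/128, 7/32, 1/4, 1/2, 1 } gives 53/256
v(brrrbbrbrr) = { 0, 1/8, 3/16, 13/64 | 53/256, 27/128, 7/32, 1/4, 1/2, 1 } gives 105/512
v(brrrbbrbrrr) = { 0, 1/8, 3/16, 13/64 | 105/512, 53/256, 27/128, 7/32, 1/4, 1/2, 1 } gives 209/1024
v(brrrbbrbrrrr) = { 0, 1/8, 3/16, 13/64 | 209/1024, 105/512, 53/256, 27/128, 7/32, 1/4, 1/2, 1 } gives 417/2048
v(brrrbbrbrrrrb) = { 0, 1/8, 3/16, 13/64, 417/2048 | 209/1024, 105/512, 53/256, 27/128, 7/32, 1/4, 1/2, 1 } gives 835/4096
v(brrrbbrbrrrrbr) = { 0, 1/8, 3/16, 13/64, 417/2048 | 835/4096, 209/1024, 105/512, 53/256, 27/128, 7/32, 1/4, 1/2, 1 } gives 1669/8192
v(brrrbbrbrrrrbrb) = { 0, 1/8, 3/16, 13/64, 417/2048, 1669/8192 | 835/4096, 209/1024, 105/512, 53/256, 27/128, 7/32, 1/4, 1/2, 1 } gives 3339/16384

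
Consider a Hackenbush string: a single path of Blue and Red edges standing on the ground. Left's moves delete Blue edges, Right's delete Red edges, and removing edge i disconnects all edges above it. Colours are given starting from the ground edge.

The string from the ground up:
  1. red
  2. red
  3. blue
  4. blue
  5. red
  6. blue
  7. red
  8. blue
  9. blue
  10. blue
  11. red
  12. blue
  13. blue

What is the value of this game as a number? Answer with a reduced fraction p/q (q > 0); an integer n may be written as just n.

1 of 13 · r · max L −∞ · min R 0 ⇒ -1
2 of 13 · rr · max L −∞ · min R -1 ⇒ -2
3 of 13 · rrb · max L -2 · min R -1 ⇒ -3/2
4 of 13 · rrbb · max L -3/2 · min R -1 ⇒ -5/4
5 of 13 · rrbbr · max L -3/2 · min R -5/4 ⇒ -11/8
6 of 13 · rrbbrb · max L -11/8 · min R -5/4 ⇒ -21/16
7 of 13 · rrbbrbr · max L -11/8 · min R -21/16 ⇒ -43/32
8 of 13 · rrbbrbrb · max L -43/32 · min R -21/16 ⇒ -85/64
9 of 13 · rrbbrbrbb · max L -85/64 · min R -21/16 ⇒ -169/128
10 of 13 · rrbbrbrbbb · max L -169/128 · min R -21/16 ⇒ -337/256
11 of 13 · rrbbrbrbbbr · max L -169/128 · min R -337/256 ⇒ -675/512
12 of 13 · rrbbrbrbbbrb · max L -675/512 · min R -337/256 ⇒ -1349/1024
13 of 13 · rrbbrbrbbbrbb · max L -1349/1024 · min R -337/256 ⇒ -2697/2048

-2697/2048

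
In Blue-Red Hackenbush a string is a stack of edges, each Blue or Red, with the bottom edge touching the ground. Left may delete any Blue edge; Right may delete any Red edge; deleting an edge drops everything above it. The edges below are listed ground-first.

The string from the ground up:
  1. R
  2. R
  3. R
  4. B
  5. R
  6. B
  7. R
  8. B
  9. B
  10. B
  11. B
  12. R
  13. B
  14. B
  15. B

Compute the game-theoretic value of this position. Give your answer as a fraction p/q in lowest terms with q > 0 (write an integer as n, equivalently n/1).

-10769/4096

Recurse on prefixes of the 15-edge string R R R B R B R B B B B R B B B:
val_1 [R]  L=[·]  R=[0]  -> -1
val_2 [RR]  L=[·]  R=[-1, 0]  -> -2
val_3 [RRR]  L=[·]  R=[-2, -1, 0]  -> -3
val_4 [RRRB]  L=[-3]  R=[-2, -1, 0]  -> -5/2
val_5 [RRRBR]  L=[-3]  R=[-5/2, -2, -1, 0]  -> -11/4
val_6 [RRRBRB]  L=[-3, -11/4]  R=[-5/2, -2, -1, 0]  -> -21/8
val_7 [RRRBRBR]  L=[-3, -11/4]  R=[-21/8, -5/2, -2, -1, 0]  -> -43/16
val_8 [RRRBRBRB]  L=[-3, -11/4, -43/16]  R=[-21/8, -5/2, -2, -1, 0]  -> -85/32
val_9 [RRRBRBRBB]  L=[-3, -11/4, -43/16, -85/32]  R=[-21/8, -5/2, -2, -1, 0]  -> -169/64
val_10 [RRRBRBRBBB]  L=[-3, -11/4, -43/16, -85/32, -169/64]  R=[-21/8, -5/2, -2, -1, 0]  -> -337/128
val_11 [RRRBRBRBBBB]  L=[-3, -11/4, -43/16, -85/32, -169/64, -337/128]  R=[-21/8, -5/2, -2, -1, 0]  -> -673/256
val_12 [RRRBRBRBBBBR]  L=[-3, -11/4, -43/16, -85/32, -169/64, -337/128]  R=[-673/256, -21/8, -5/2, -2, -1, 0]  -> -1347/512
val_13 [RRRBRBRBBBBRB]  L=[-3, -11/4, -43/16, -85/32, -169/64, -337/128, -1347/512]  R=[-673/256, -21/8, -5/2, -2, -1, 0]  -> -2693/1024
val_14 [RRRBRBRBBBBRBB]  L=[-3, -11/4, -43/16, -85/32, -169/64, -337/128, -1347/512, -2693/1024]  R=[-673/256, -21/8, -5/2, -2, -1, 0]  -> -5385/2048
val_15 [RRRBRBRBBBBRBBB]  L=[-3, -11/4, -43/16, -85/32, -169/64, -337/128, -1347/512, -2693/1024, -5385/2048]  R=[-673/256, -21/8, -5/2, -2, -1, 0]  -> -10769/4096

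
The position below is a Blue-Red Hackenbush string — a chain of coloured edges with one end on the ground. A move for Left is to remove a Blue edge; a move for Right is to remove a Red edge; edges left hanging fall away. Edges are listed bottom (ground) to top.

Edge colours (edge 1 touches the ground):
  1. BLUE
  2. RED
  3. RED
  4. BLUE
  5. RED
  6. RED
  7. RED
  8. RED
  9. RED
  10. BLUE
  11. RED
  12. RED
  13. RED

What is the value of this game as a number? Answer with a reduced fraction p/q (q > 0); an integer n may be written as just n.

1041/4096

g(B) = { 0 | (no moves) } — 1
g(BR) = { 0 | 1 } — 1/2
g(BRR) = { 0 | 1/2; 1 } — 1/4
g(BRRB) = { 0; 1/4 | 1/2; 1 } — 3/8
g(BRRBR) = { 0; 1/4 | 3/8; 1/2; 1 } — 5/16
g(BRRBRR) = { 0; 1/4 | 5/16; 3/8; 1/2; 1 } — 9/32
g(BRRBRRR) = { 0; 1/4 | 9/32; 5/16; 3/8; 1/2; 1 } — 17/64
g(BRRBRRRR) = { 0; 1/4 | 17/64; 9/32; 5/16; 3/8; 1/2; 1 } — 33/128
g(BRRBRRRRR) = { 0; 1/4 | 33/128; 17/64; 9/32; 5/16; 3/8; 1/2; 1 } — 65/256
g(BRRBRRRRRB) = { 0; 1/4; 65/256 | 33/128; 17/64; 9/32; 5/16; 3/8; 1/2; 1 } — 131/512
g(BRRBRRRRRBR) = { 0; 1/4; 65/256 | 131/512; 33/128; 17/64; 9/32; 5/16; 3/8; 1/2; 1 } — 261/1024
g(BRRBRRRRRBRR) = { 0; 1/4; 65/256 | 261/1024; 131/512; 33/128; 17/64; 9/32; 5/16; 3/8; 1/2; 1 } — 521/2048
g(BRRBRRRRRBRRR) = { 0; 1/4; 65/256 | 521/2048; 261/1024; 131/512; 33/128; 17/64; 9/32; 5/16; 3/8; 1/2; 1 } — 1041/4096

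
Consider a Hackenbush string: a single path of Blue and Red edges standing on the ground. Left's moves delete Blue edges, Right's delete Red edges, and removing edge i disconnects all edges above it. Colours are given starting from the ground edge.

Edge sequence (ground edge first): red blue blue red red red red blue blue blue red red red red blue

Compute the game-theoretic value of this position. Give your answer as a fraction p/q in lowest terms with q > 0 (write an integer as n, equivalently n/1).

1 of 15 · r · max L −∞ · min R 0 = -1
2 of 15 · rb · max L -1 · min R 0 = -1/2
3 of 15 · rbb · max L -1/2 · min R 0 = -1/4
4 of 15 · rbbr · max L -1/2 · min R -1/4 = -3/8
5 of 15 · rbbrr · max L -1/2 · min R -3/8 = -7/16
6 of 15 · rbbrrr · max L -1/2 · min R -7/16 = -15/32
7 of 15 · rbbrrrr · max L -1/2 · min R -15/32 = -31/64
8 of 15 · rbbrrrrb · max L -31/64 · min R -15/32 = -61/128
9 of 15 · rbbrrrrbb · max L -61/128 · min R -15/32 = -121/256
10 of 15 · rbbrrrrbbb · max L -121/256 · min R -15/32 = -241/512
11 of 15 · rbbrrrrbbbr · max L -121/256 · min R -241/512 = -483/1024
12 of 15 · rbbrrrrbbbrr · max L -121/256 · min R -483/1024 = -967/2048
13 of 15 · rbbrrrrbbbrrr · max L -121/256 · min R -967/2048 = -1935/4096
14 of 15 · rbbrrrrbbbrrrr · max L -121/256 · min R -1935/4096 = -3871/8192
15 of 15 · rbbrrrrbbbrrrrb · max L -3871/8192 · min R -1935/4096 = -7741/16384

-7741/16384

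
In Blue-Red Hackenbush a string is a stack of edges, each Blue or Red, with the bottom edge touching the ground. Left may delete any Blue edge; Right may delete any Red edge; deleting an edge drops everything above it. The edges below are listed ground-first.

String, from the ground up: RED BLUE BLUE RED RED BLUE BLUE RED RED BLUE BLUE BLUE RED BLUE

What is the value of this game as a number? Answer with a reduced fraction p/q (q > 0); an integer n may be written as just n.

edge 1 of 14 (RED): { ∅ | 0 } = -1
edge 2 of 14 (BLUE): { -1 | 0 } = -1/2
edge 3 of 14 (BLUE): { -1 -1/2 | 0 } = -1/4
edge 4 of 14 (RED): { -1 -1/2 | -1/4 0 } = -3/8
edge 5 of 14 (RED): { -1 -1/2 | -3/8 -1/4 0 } = -7/16
edge 6 of 14 (BLUE): { -1 -1/2 -7/16 | -3/8 -1/4 0 } = -13/32
edge 7 of 14 (BLUE): { -1 -1/2 -7/16 -13/32 | -3/8 -1/4 0 } = -25/64
edge 8 of 14 (RED): { -1 -1/2 -7/16 -13/32 | -25/64 -3/8 -1/4 0 } = -51/128
edge 9 of 14 (RED): { -1 -1/2 -7/16 -13/32 | -51/128 -25/64 -3/8 -1/4 0 } = -103/256
edge 10 of 14 (BLUE): { -1 -1/2 -7/16 -13/32 -103/256 | -51/128 -25/64 -3/8 -1/4 0 } = -205/512
edge 11 of 14 (BLUE): { -1 -1/2 -7/16 -13/32 -103/256 -205/512 | -51/128 -25/64 -3/8 -1/4 0 } = -409/1024
edge 12 of 14 (BLUE): { -1 -1/2 -7/16 -13/32 -103/256 -205/512 -409/1024 | -51/128 -25/64 -3/8 -1/4 0 } = -817/2048
edge 13 of 14 (RED): { -1 -1/2 -7/16 -13/32 -103/256 -205/512 -409/1024 | -817/2048 -51/128 -25/64 -3/8 -1/4 0 } = -1635/4096
edge 14 of 14 (BLUE): { -1 -1/2 -7/16 -13/32 -103/256 -205/512 -409/1024 -1635/4096 | -817/2048 -51/128 -25/64 -3/8 -1/4 0 } = -3269/8192

-3269/8192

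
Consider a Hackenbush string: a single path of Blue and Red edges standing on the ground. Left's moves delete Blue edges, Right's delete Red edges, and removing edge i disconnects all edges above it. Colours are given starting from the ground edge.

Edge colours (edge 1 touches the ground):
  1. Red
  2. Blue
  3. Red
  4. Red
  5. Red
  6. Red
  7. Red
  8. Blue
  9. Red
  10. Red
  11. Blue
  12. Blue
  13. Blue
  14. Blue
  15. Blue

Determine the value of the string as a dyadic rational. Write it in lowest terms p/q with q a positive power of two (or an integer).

-16065/16384

step 1: add Red to get R; options L={  } R={ 0 } → -1
step 2: add Blue to get RB; options L={ -1 } R={ 0 } → -1/2
step 3: add Red to get RBR; options L={ -1 } R={ -1/2; 0 } → -3/4
step 4: add Red to get RBRR; options L={ -1 } R={ -3/4; -1/2; 0 } → -7/8
step 5: add Red to get RBRRR; options L={ -1 } R={ -7/8; -3/4; -1/2; 0 } → -15/16
step 6: add Red to get RBRRRR; options L={ -1 } R={ -15/16; -7/8; -3/4; -1/2; 0 } → -31/32
step 7: add Red to get RBRRRRR; options L={ -1 } R={ -31/32; -15/16; -7/8; -3/4; -1/2; 0 } → -63/64
step 8: add Blue to get RBRRRRRB; options L={ -1; -63/64 } R={ -31/32; -15/16; -7/8; -3/4; -1/2; 0 } → -125/128
step 9: add Red to get RBRRRRRBR; options L={ -1; -63/64 } R={ -125/128; -31/32; -15/16; -7/8; -3/4; -1/2; 0 } → -251/256
step 10: add Red to get RBRRRRRBRR; options L={ -1; -63/64 } R={ -251/256; -125/128; -31/32; -15/16; -7/8; -3/4; -1/2; 0 } → -503/512
step 11: add Blue to get RBRRRRRBRRB; options L={ -1; -63/64; -503/512 } R={ -251/256; -125/128; -31/32; -15/16; -7/8; -3/4; -1/2; 0 } → -1005/1024
step 12: add Blue to get RBRRRRRBRRBB; options L={ -1; -63/64; -503/512; -1005/1024 } R={ -251/256; -125/128; -31/32; -15/16; -7/8; -3/4; -1/2; 0 } → -2009/2048
step 13: add Blue to get RBRRRRRBRRBBB; options L={ -1; -63/64; -503/512; -1005/1024; -2009/2048 } R={ -251/256; -125/128; -31/32; -15/16; -7/8; -3/4; -1/2; 0 } → -4017/4096
step 14: add Blue to get RBRRRRRBRRBBBB; options L={ -1; -63/64; -503/512; -1005/1024; -2009/2048; -4017/4096 } R={ -251/256; -125/128; -31/32; -15/16; -7/8; -3/4; -1/2; 0 } → -8033/8192
step 15: add Blue to get RBRRRRRBRRBBBBB; options L={ -1; -63/64; -503/512; -1005/1024; -2009/2048; -4017/4096; -8033/8192 } R={ -251/256; -125/128; -31/32; -15/16; -7/8; -3/4; -1/2; 0 } → -16065/16384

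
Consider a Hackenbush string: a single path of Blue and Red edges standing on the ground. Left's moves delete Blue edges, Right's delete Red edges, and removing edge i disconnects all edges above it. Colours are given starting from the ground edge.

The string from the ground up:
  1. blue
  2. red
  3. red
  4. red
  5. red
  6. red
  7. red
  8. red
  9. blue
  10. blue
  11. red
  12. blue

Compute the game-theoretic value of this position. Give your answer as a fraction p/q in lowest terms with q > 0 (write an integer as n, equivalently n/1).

27/2048

g(b) = { 0 | (no moves) } -> 1
g(br) = { 0 | 1 } -> 1/2
g(brr) = { 0 | 1/2, 1 } -> 1/4
g(brrr) = { 0 | 1/4, 1/2, 1 } -> 1/8
g(brrrr) = { 0 | 1/8, 1/4, 1/2, 1 } -> 1/16
g(brrrrr) = { 0 | 1/16, 1/8, 1/4, 1/2, 1 } -> 1/32
g(brrrrrr) = { 0 | 1/32, 1/16, 1/8, 1/4, 1/2, 1 } -> 1/64
g(brrrrrrr) = { 0 | 1/64, 1/32, 1/16, 1/8, 1/4, 1/2, 1 } -> 1/128
g(brrrrrrrb) = { 0, 1/128 | 1/64, 1/32, 1/16, 1/8, 1/4, 1/2, 1 } -> 3/256
g(brrrrrrrbb) = { 0, 1/128, 3/256 | 1/64, 1/32, 1/16, 1/8, 1/4, 1/2, 1 } -> 7/512
g(brrrrrrrbbr) = { 0, 1/128, 3/256 | 7/512, 1/64, 1/32, 1/16, 1/8, 1/4, 1/2, 1 } -> 13/1024
g(brrrrrrrbbrb) = { 0, 1/128, 3/256, 13/1024 | 7/512, 1/64, 1/32, 1/16, 1/8, 1/4, 1/2, 1 } -> 27/2048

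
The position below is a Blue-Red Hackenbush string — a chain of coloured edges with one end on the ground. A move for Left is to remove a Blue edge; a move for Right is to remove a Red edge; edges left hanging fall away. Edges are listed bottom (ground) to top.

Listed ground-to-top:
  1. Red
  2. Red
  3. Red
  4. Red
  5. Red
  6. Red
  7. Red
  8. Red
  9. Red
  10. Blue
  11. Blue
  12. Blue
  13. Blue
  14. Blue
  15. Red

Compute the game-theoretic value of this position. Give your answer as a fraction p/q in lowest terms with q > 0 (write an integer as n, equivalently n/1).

R: Left { ∅ }, Right { 0 } → simplest -1
RR: Left { ∅ }, Right { -1; 0 } → simplest -2
RRR: Left { ∅ }, Right { -2; -1; 0 } → simplest -3
RRRR: Left { ∅ }, Right { -3; -2; -1; 0 } → simplest -4
RRRRR: Left { ∅ }, Right { -4; -3; -2; -1; 0 } → simplest -5
RRRRRR: Left { ∅ }, Right { -5; -4; -3; -2; -1; 0 } → simplest -6
RRRRRRR: Left { ∅ }, Right { -6; -5; -4; -3; -2; -1; 0 } → simplest -7
RRRRRRRR: Left { ∅ }, Right { -7; -6; -5; -4; -3; -2; -1; 0 } → simplest -8
RRRRRRRRR: Left { ∅ }, Right { -8; -7; -6; -5; -4; -3; -2; -1; 0 } → simplest -9
RRRRRRRRRB: Left { -9 }, Right { -8; -7; -6; -5; -4; -3; -2; -1; 0 } → simplest -17/2
RRRRRRRRRBB: Left { -9; -17/2 }, Right { -8; -7; -6; -5; -4; -3; -2; -1; 0 } → simplest -33/4
RRRRRRRRRBBB: Left { -9; -17/2; -33/4 }, Right { -8; -7; -6; -5; -4; -3; -2; -1; 0 } → simplest -65/8
RRRRRRRRRBBBB: Left { -9; -17/2; -33/4; -65/8 }, Right { -8; -7; -6; -5; -4; -3; -2; -1; 0 } → simplest -129/16
RRRRRRRRRBBBBB: Left { -9; -17/2; -33/4; -65/8; -129/16 }, Right { -8; -7; -6; -5; -4; -3; -2; -1; 0 } → simplest -257/32
RRRRRRRRRBBBBBR: Left { -9; -17/2; -33/4; -65/8; -129/16 }, Right { -257/32; -8; -7; -6; -5; -4; -3; -2; -1; 0 } → simplest -515/64

-515/64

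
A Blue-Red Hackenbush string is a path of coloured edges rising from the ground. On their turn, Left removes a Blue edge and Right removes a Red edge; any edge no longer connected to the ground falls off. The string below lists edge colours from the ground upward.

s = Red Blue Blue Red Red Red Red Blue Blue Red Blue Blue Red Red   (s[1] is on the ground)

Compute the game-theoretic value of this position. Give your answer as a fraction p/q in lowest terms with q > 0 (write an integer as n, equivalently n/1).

-3879/8192

value(R) = { ∅ | 0 } -> -1
value(RB) = { -1 | 0 } -> -1/2
value(RBB) = { -1,-1/2 | 0 } -> -1/4
value(RBBR) = { -1,-1/2 | -1/4,0 } -> -3/8
value(RBBRR) = { -1,-1/2 | -3/8,-1/4,0 } -> -7/16
value(RBBRRR) = { -1,-1/2 | -7/16,-3/8,-1/4,0 } -> -15/32
value(RBBRRRR) = { -1,-1/2 | -15/32,-7/16,-3/8,-1/4,0 } -> -31/64
value(RBBRRRRB) = { -1,-1/2,-31/64 | -15/32,-7/16,-3/8,-1/4,0 } -> -61/128
value(RBBRRRRBB) = { -1,-1/2,-31/64,-61/128 | -15/32,-7/16,-3/8,-1/4,0 } -> -121/256
value(RBBRRRRBBR) = { -1,-1/2,-31/64,-61/128 | -121/256,-15/32,-7/16,-3/8,-1/4,0 } -> -243/512
value(RBBRRRRBBRB) = { -1,-1/2,-31/64,-61/128,-243/512 | -121/256,-15/32,-7/16,-3/8,-1/4,0 } -> -485/1024
value(RBBRRRRBBRBB) = { -1,-1/2,-31/64,-61/128,-243/512,-485/1024 | -121/256,-15/32,-7/16,-3/8,-1/4,0 } -> -969/2048
value(RBBRRRRBBRBBR) = { -1,-1/2,-31/64,-61/128,-243/512,-485/1024 | -969/2048,-121/256,-15/32,-7/16,-3/8,-1/4,0 } -> -1939/4096
value(RBBRRRRBBRBBRR) = { -1,-1/2,-31/64,-61/128,-243/512,-485/1024 | -1939/4096,-969/2048,-121/256,-15/32,-7/16,-3/8,-1/4,0 } -> -3879/8192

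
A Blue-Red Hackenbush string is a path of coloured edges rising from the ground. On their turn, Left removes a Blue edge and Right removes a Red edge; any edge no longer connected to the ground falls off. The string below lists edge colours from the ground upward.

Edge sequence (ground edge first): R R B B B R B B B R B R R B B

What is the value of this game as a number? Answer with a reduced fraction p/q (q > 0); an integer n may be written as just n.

-9305/8192

Recurse on prefixes of the 15-edge string R R B B B R B B B R B R R B B:
edge 1 of 15 (R): {  | 0 } → -1
edge 2 of 15 (R): {  | -1; 0 } → -2
edge 3 of 15 (B): { -2 | -1; 0 } → -3/2
edge 4 of 15 (B): { -2; -3/2 | -1; 0 } → -5/4
edge 5 of 15 (B): { -2; -3/2; -5/4 | -1; 0 } → -9/8
edge 6 of 15 (R): { -2; -3/2; -5/4 | -9/8; -1; 0 } → -19/16
edge 7 of 15 (B): { -2; -3/2; -5/4; -19/16 | -9/8; -1; 0 } → -37/32
edge 8 of 15 (B): { -2; -3/2; -5/4; -19/16; -37/32 | -9/8; -1; 0 } → -73/64
edge 9 of 15 (B): { -2; -3/2; -5/4; -19/16; -37/32; -73/64 | -9/8; -1; 0 } → -145/128
edge 10 of 15 (R): { -2; -3/2; -5/4; -19/16; -37/32; -73/64 | -145/128; -9/8; -1; 0 } → -291/256
edge 11 of 15 (B): { -2; -3/2; -5/4; -19/16; -37/32; -73/64; -291/256 | -145/128; -9/8; -1; 0 } → -581/512
edge 12 of 15 (R): { -2; -3/2; -5/4; -19/16; -37/32; -73/64; -291/256 | -581/512; -145/128; -9/8; -1; 0 } → -1163/1024
edge 13 of 15 (R): { -2; -3/2; -5/4; -19/16; -37/32; -73/64; -291/256 | -1163/1024; -581/512; -145/128; -9/8; -1; 0 } → -2327/2048
edge 14 of 15 (B): { -2; -3/2; -5/4; -19/16; -37/32; -73/64; -291/256; -2327/2048 | -1163/1024; -581/512; -145/128; -9/8; -1; 0 } → -4653/4096
edge 15 of 15 (B): { -2; -3/2; -5/4; -19/16; -37/32; -73/64; -291/256; -2327/2048; -4653/4096 | -1163/1024; -581/512; -145/128; -9/8; -1; 0 } → -9305/8192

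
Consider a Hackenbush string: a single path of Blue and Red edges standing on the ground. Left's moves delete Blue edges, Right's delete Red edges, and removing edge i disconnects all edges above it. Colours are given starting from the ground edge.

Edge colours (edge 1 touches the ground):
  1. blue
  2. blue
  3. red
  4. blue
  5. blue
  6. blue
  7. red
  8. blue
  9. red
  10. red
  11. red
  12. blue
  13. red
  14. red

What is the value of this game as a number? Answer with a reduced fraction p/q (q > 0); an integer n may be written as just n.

7817/4096

Build value(s[:k]) for k = 1..14, string s = blue blue red blue blue blue red blue red red red blue red red.
value(b) = { 0 | — } so 1
value(bb) = { 0,1 | — } so 2
value(bbr) = { 0,1 | 2 } so 3/2
value(bbrb) = { 0,1,3/2 | 2 } so 7/4
value(bbrbb) = { 0,1,3/2,7/4 | 2 } so 15/8
value(bbrbbb) = { 0,1,3/2,7/4,15/8 | 2 } so 31/16
value(bbrbbbr) = { 0,1,3/2,7/4,15/8 | 31/16,2 } so 61/32
value(bbrbbbrb) = { 0,1,3/2,7/4,15/8,61/32 | 31/16,2 } so 123/64
value(bbrbbbrbr) = { 0,1,3/2,7/4,15/8,61/32 | 123/64,31/16,2 } so 245/128
value(bbrbbbrbrr) = { 0,1,3/2,7/4,15/8,61/32 | 245/128,123/64,31/16,2 } so 489/256
value(bbrbbbrbrrr) = { 0,1,3/2,7/4,15/8,61/32 | 489/256,245/128,123/64,31/16,2 } so 977/512
value(bbrbbbrbrrrb) = { 0,1,3/2,7/4,15/8,61/32,977/512 | 489/256,245/128,123/64,31/16,2 } so 1955/1024
value(bbrbbbrbrrrbr) = { 0,1,3/2,7/4,15/8,61/32,977/512 | 1955/1024,489/256,245/128,123/64,31/16,2 } so 3909/2048
value(bbrbbbrbrrrbrr) = { 0,1,3/2,7/4,15/8,61/32,977/512 | 3909/2048,1955/1024,489/256,245/128,123/64,31/16,2 } so 7817/4096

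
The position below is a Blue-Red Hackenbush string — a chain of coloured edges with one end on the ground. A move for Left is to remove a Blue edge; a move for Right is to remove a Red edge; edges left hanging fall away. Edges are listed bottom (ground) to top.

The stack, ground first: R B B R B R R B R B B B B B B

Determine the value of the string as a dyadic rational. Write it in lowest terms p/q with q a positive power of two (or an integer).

step 1: add R to get R; options L={ ∅ } R={ 0 } = -1
step 2: add B to get RB; options L={ -1 } R={ 0 } = -1/2
step 3: add B to get RBB; options L={ -1; -1/2 } R={ 0 } = -1/4
step 4: add R to get RBBR; options L={ -1; -1/2 } R={ -1/4; 0 } = -3/8
step 5: add B to get RBBRB; options L={ -1; -1/2; -3/8 } R={ -1/4; 0 } = -5/16
step 6: add R to get RBBRBR; options L={ -1; -1/2; -3/8 } R={ -5/16; -1/4; 0 } = -11/32
step 7: add R to get RBBRBRR; options L={ -1; -1/2; -3/8 } R={ -11/32; -5/16; -1/4; 0 } = -23/64
step 8: add B to get RBBRBRRB; options L={ -1; -1/2; -3/8; -23/64 } R={ -11/32; -5/16; -1/4; 0 } = -45/128
step 9: add R to get RBBRBRRBR; options L={ -1; -1/2; -3/8; -23/64 } R={ -45/128; -11/32; -5/16; -1/4; 0 } = -91/256
step 10: add B to get RBBRBRRBRB; options L={ -1; -1/2; -3/8; -23/64; -91/256 } R={ -45/128; -11/32; -5/16; -1/4; 0 } = -181/512
step 11: add B to get RBBRBRRBRBB; options L={ -1; -1/2; -3/8; -23/64; -91/256; -181/512 } R={ -45/128; -11/32; -5/16; -1/4; 0 } = -361/1024
step 12: add B to get RBBRBRRBRBBB; options L={ -1; -1/2; -3/8; -23/64; -91/256; -181/512; -361/1024 } R={ -45/128; -11/32; -5/16; -1/4; 0 } = -721/2048
step 13: add B to get RBBRBRRBRBBBB; options L={ -1; -1/2; -3/8; -23/64; -91/256; -181/512; -361/1024; -721/2048 } R={ -45/128; -11/32; -5/16; -1/4; 0 } = -1441/4096
step 14: add B to get RBBRBRRBRBBBBB; options L={ -1; -1/2; -3/8; -23/64; -91/256; -181/512; -361/1024; -721/2048; -1441/4096 } R={ -45/128; -11/32; -5/16; -1/4; 0 } = -2881/8192
step 15: add B to get RBBRBRRBRBBBBBB; options L={ -1; -1/2; -3/8; -23/64; -91/256; -181/512; -361/1024; -721/2048; -1441/4096; -2881/8192 } R={ -45/128; -11/32; -5/16; -1/4; 0 } = -5761/16384

-5761/16384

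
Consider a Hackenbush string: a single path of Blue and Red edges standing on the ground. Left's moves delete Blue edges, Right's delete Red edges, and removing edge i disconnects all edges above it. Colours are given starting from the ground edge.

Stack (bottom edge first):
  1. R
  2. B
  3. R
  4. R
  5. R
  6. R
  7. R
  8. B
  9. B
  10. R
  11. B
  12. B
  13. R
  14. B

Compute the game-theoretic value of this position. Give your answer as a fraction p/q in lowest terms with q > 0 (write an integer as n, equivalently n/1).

-7973/8192

Prefix values for R B R R R R R B B R B B R B via {L|R} + simplicity:
edge 1 of 14 (R): { (no moves) | 0 } → -1
edge 2 of 14 (B): { -1 | 0 } → -1/2
edge 3 of 14 (R): { -1 | -1/2, 0 } → -3/4
edge 4 of 14 (R): { -1 | -3/4, -1/2, 0 } → -7/8
edge 5 of 14 (R): { -1 | -7/8, -3/4, -1/2, 0 } → -15/16
edge 6 of 14 (R): { -1 | -15/16, -7/8, -3/4, -1/2, 0 } → -31/32
edge 7 of 14 (R): { -1 | -31/32, -15/16, -7/8, -3/4, -1/2, 0 } → -63/64
edge 8 of 14 (B): { -1, -63/64 | -31/32, -15/16, -7/8, -3/4, -1/2, 0 } → -125/128
edge 9 of 14 (B): { -1, -63/64, -125/128 | -31/32, -15/16, -7/8, -3/4, -1/2, 0 } → -249/256
edge 10 of 14 (R): { -1, -63/64, -125/128 | -249/256, -31/32, -15/16, -7/8, -3/4, -1/2, 0 } → -499/512
edge 11 of 14 (B): { -1, -63/64, -125/128, -499/512 | -249/256, -31/32, -15/16, -7/8, -3/4, -1/2, 0 } → -997/1024
edge 12 of 14 (B): { -1, -63/64, -125/128, -499/512, -997/1024 | -249/256, -31/32, -15/16, -7/8, -3/4, -1/2, 0 } → -1993/2048
edge 13 of 14 (R): { -1, -63/64, -125/128, -499/512, -997/1024 | -1993/2048, -249/256, -31/32, -15/16, -7/8, -3/4, -1/2, 0 } → -3987/4096
edge 14 of 14 (B): { -1, -63/64, -125/128, -499/512, -997/1024, -3987/4096 | -1993/2048, -249/256, -31/32, -15/16, -7/8, -3/4, -1/2, 0 } → -7973/8192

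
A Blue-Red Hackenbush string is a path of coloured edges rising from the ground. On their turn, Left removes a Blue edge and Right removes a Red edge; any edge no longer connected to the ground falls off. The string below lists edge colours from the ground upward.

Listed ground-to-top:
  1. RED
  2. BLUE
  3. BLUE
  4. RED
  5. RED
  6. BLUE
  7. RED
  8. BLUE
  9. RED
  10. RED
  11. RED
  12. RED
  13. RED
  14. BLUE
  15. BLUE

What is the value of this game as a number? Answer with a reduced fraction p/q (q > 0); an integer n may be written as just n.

Recurse on prefixes of the 15-edge string RED BLUE BLUE RED RED BLUE RED BLUE RED RED RED RED RED BLUE BLUE:
g(R) = { none | 0 } — -1
g(RB) = { -1 | 0 } — -1/2
g(RBB) = { -1,-1/2 | 0 } — -1/4
g(RBBR) = { -1,-1/2 | -1/4,0 } — -3/8
g(RBBRR) = { -1,-1/2 | -3/8,-1/4,0 } — -7/16
g(RBBRRB) = { -1,-1/2,-7/16 | -3/8,-1/4,0 } — -13/32
g(RBBRRBR) = { -1,-1/2,-7/16 | -13/32,-3/8,-1/4,0 } — -27/64
g(RBBRRBRB) = { -1,-1/2,-7/16,-27/64 | -13/32,-3/8,-1/4,0 } — -53/128
g(RBBRRBRBR) = { -1,-1/2,-7/16,-27/64 | -53/128,-13/32,-3/8,-1/4,0 } — -107/256
g(RBBRRBRBRR) = { -1,-1/2,-7/16,-27/64 | -107/256,-53/128,-13/32,-3/8,-1/4,0 } — -215/512
g(RBBRRBRBRRR) = { -1,-1/2,-7/16,-27/64 | -215/512,-107/256,-53/128,-13/32,-3/8,-1/4,0 } — -431/1024
g(RBBRRBRBRRRR) = { -1,-1/2,-7/16,-27/64 | -431/1024,-215/512,-107/256,-53/128,-13/32,-3/8,-1/4,0 } — -863/2048
g(RBBRRBRBRRRRR) = { -1,-1/2,-7/16,-27/64 | -863/2048,-431/1024,-215/512,-107/256,-53/128,-13/32,-3/8,-1/4,0 } — -1727/4096
g(RBBRRBRBRRRRRB) = { -1,-1/2,-7/16,-27/64,-1727/4096 | -863/2048,-431/1024,-215/512,-107/256,-53/128,-13/32,-3/8,-1/4,0 } — -3453/8192
g(RBBRRBRBRRRRRBB) = { -1,-1/2,-7/16,-27/64,-1727/4096,-3453/8192 | -863/2048,-431/1024,-215/512,-107/256,-53/128,-13/32,-3/8,-1/4,0 } — -6905/16384

-6905/16384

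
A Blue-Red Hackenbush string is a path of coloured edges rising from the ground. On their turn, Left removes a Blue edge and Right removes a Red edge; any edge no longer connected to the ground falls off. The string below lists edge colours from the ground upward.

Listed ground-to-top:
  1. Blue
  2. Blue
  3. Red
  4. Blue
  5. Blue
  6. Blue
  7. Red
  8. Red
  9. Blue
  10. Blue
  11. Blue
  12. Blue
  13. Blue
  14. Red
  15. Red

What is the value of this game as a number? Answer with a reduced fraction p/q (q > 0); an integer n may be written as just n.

15609/8192

edge 1 of 15 (Blue): { 0 | (no moves) } → 1
edge 2 of 15 (Blue): { 0, 1 | (no moves) } → 2
edge 3 of 15 (Red): { 0, 1 | 2 } → 3/2
edge 4 of 15 (Blue): { 0, 1, 3/2 | 2 } → 7/4
edge 5 of 15 (Blue): { 0, 1, 3/2, 7/4 | 2 } → 15/8
edge 6 of 15 (Blue): { 0, 1, 3/2, 7/4, 15/8 | 2 } → 31/16
edge 7 of 15 (Red): { 0, 1, 3/2, 7/4, 15/8 | 31/16, 2 } → 61/32
edge 8 of 15 (Red): { 0, 1, 3/2, 7/4, 15/8 | 61/32, 31/16, 2 } → 121/64
edge 9 of 15 (Blue): { 0, 1, 3/2, 7/4, 15/8, 121/64 | 61/32, 31/16, 2 } → 243/128
edge 10 of 15 (Blue): { 0, 1, 3/2, 7/4, 15/8, 121/64, 243/128 | 61/32, 31/16, 2 } → 487/256
edge 11 of 15 (Blue): { 0, 1, 3/2, 7/4, 15/8, 121/64, 243/128, 487/256 | 61/32, 31/16, 2 } → 975/512
edge 12 of 15 (Blue): { 0, 1, 3/2, 7/4, 15/8, 121/64, 243/128, 487/256, 975/512 | 61/32, 31/16, 2 } → 1951/1024
edge 13 of 15 (Blue): { 0, 1, 3/2, 7/4, 15/8, 121/64, 243/128, 487/256, 975/512, 1951/1024 | 61/32, 31/16, 2 } → 3903/2048
edge 14 of 15 (Red): { 0, 1, 3/2, 7/4, 15/8, 121/64, 243/128, 487/256, 975/512, 1951/1024 | 3903/2048, 61/32, 31/16, 2 } → 7805/4096
edge 15 of 15 (Red): { 0, 1, 3/2, 7/4, 15/8, 121/64, 243/128, 487/256, 975/512, 1951/1024 | 7805/4096, 3903/2048, 61/32, 31/16, 2 } → 15609/8192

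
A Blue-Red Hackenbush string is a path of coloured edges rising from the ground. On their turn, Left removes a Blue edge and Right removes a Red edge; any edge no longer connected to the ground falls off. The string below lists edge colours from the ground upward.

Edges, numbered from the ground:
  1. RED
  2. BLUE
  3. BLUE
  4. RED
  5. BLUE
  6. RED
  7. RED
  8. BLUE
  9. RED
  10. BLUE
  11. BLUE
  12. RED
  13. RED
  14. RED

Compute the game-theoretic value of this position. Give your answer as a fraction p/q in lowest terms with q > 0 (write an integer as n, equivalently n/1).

-2895/8192

edge 1 of 14 (RED): { · | 0 } so -1
edge 2 of 14 (BLUE): { -1 | 0 } so -1/2
edge 3 of 14 (BLUE): { -1, -1/2 | 0 } so -1/4
edge 4 of 14 (RED): { -1, -1/2 | -1/4, 0 } so -3/8
edge 5 of 14 (BLUE): { -1, -1/2, -3/8 | -1/4, 0 } so -5/16
edge 6 of 14 (RED): { -1, -1/2, -3/8 | -5/16, -1/4, 0 } so -11/32
edge 7 of 14 (RED): { -1, -1/2, -3/8 | -11/32, -5/16, -1/4, 0 } so -23/64
edge 8 of 14 (BLUE): { -1, -1/2, -3/8, -23/64 | -11/32, -5/16, -1/4, 0 } so -45/128
edge 9 of 14 (RED): { -1, -1/2, -3/8, -23/64 | -45/128, -11/32, -5/16, -1/4, 0 } so -91/256
edge 10 of 14 (BLUE): { -1, -1/2, -3/8, -23/64, -91/256 | -45/128, -11/32, -5/16, -1/4, 0 } so -181/512
edge 11 of 14 (BLUE): { -1, -1/2, -3/8, -23/64, -91/256, -181/512 | -45/128, -11/32, -5/16, -1/4, 0 } so -361/1024
edge 12 of 14 (RED): { -1, -1/2, -3/8, -23/64, -91/256, -181/512 | -361/1024, -45/128, -11/32, -5/16, -1/4, 0 } so -723/2048
edge 13 of 14 (RED): { -1, -1/2, -3/8, -23/64, -91/256, -181/512 | -723/2048, -361/1024, -45/128, -11/32, -5/16, -1/4, 0 } so -1447/4096
edge 14 of 14 (RED): { -1, -1/2, -3/8, -23/64, -91/256, -181/512 | -1447/4096, -723/2048, -361/1024, -45/128, -11/32, -5/16, -1/4, 0 } so -2895/8192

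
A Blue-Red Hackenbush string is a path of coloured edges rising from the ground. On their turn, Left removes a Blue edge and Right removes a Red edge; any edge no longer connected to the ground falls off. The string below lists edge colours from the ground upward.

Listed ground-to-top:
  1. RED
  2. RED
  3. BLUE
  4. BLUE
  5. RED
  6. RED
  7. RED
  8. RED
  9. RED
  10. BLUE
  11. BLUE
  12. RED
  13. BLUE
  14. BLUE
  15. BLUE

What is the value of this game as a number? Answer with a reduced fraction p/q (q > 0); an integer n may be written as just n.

R: Left { · }, Right { 0 } so simplest -1
RR: Left { · }, Right { -1; 0 } so simplest -2
RRB: Left { -2 }, Right { -1; 0 } so simplest -3/2
RRBB: Left { -2; -3/2 }, Right { -1; 0 } so simplest -5/4
RRBBR: Left { -2; -3/2 }, Right { -5/4; -1; 0 } so simplest -11/8
RRBBRR: Left { -2; -3/2 }, Right { -11/8; -5/4; -1; 0 } so simplest -23/16
RRBBRRR: Left { -2; -3/2 }, Right { -23/16; -11/8; -5/4; -1; 0 } so simplest -47/32
RRBBRRRR: Left { -2; -3/2 }, Right { -47/32; -23/16; -11/8; -5/4; -1; 0 } so simplest -95/64
RRBBRRRRR: Left { -2; -3/2 }, Right { -95/64; -47/32; -23/16; -11/8; -5/4; -1; 0 } so simplest -191/128
RRBBRRRRRB: Left { -2; -3/2; -191/128 }, Right { -95/64; -47/32; -23/16; -11/8; -5/4; -1; 0 } so simplest -381/256
RRBBRRRRRBB: Left { -2; -3/2; -191/128; -381/256 }, Right { -95/64; -47/32; -23/16; -11/8; -5/4; -1; 0 } so simplest -761/512
RRBBRRRRRBBR: Left { -2; -3/2; -191/128; -381/256 }, Right { -761/512; -95/64; -47/32; -23/16; -11/8; -5/4; -1; 0 } so simplest -1523/1024
RRBBRRRRRBBRB: Left { -2; -3/2; -191/128; -381/256; -1523/1024 }, Right { -761/512; -95/64; -47/32; -23/16; -11/8; -5/4; -1; 0 } so simplest -3045/2048
RRBBRRRRRBBRBB: Left { -2; -3/2; -191/128; -381/256; -1523/1024; -3045/2048 }, Right { -761/512; -95/64; -47/32; -23/16; -11/8; -5/4; -1; 0 } so simplest -6089/4096
RRBBRRRRRBBRBBB: Left { -2; -3/2; -191/128; -381/256; -1523/1024; -3045/2048; -6089/4096 }, Right { -761/512; -95/64; -47/32; -23/16; -11/8; -5/4; -1; 0 } so simplest -12177/8192

-12177/8192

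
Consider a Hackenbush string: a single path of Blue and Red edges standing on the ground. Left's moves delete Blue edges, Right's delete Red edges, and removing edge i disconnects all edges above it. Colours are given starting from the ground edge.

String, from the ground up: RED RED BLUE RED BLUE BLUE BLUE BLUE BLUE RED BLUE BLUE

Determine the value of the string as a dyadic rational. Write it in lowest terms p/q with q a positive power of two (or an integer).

v(R) = { · | 0 } gives -1
v(RR) = { · | -1, 0 } gives -2
v(RRB) = { -2 | -1, 0 } gives -3/2
v(RRBR) = { -2 | -3/2, -1, 0 } gives -7/4
v(RRBRB) = { -2, -7/4 | -3/2, -1, 0 } gives -13/8
v(RRBRBB) = { -2, -7/4, -13/8 | -3/2, -1, 0 } gives -25/16
v(RRBRBBB) = { -2, -7/4, -13/8, -25/16 | -3/2, -1, 0 } gives -49/32
v(RRBRBBBB) = { -2, -7/4, -13/8, -25/16, -49/32 | -3/2, -1, 0 } gives -97/64
v(RRBRBBBBB) = { -2, -7/4, -13/8, -25/16, -49/32, -97/64 | -3/2, -1, 0 } gives -193/128
v(RRBRBBBBBR) = { -2, -7/4, -13/8, -25/16, -49/32, -97/64 | -193/128, -3/2, -1, 0 } gives -387/256
v(RRBRBBBBBRB) = { -2, -7/4, -13/8, -25/16, -49/32, -97/64, -387/256 | -193/128, -3/2, -1, 0 } gives -773/512
v(RRBRBBBBBRBB) = { -2, -7/4, -13/8, -25/16, -49/32, -97/64, -387/256, -773/512 | -193/128, -3/2, -1, 0 } gives -1545/1024

-1545/1024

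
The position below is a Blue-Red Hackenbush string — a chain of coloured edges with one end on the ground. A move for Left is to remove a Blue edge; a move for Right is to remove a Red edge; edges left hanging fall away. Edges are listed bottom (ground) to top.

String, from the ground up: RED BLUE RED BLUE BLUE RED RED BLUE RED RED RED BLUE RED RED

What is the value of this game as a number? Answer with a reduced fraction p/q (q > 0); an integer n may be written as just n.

-4983/8192

G(R) = { none | 0 } — -1
G(RB) = { -1 | 0 } — -1/2
G(RBR) = { -1 | -1/2 0 } — -3/4
G(RBRB) = { -1 -3/4 | -1/2 0 } — -5/8
G(RBRBB) = { -1 -3/4 -5/8 | -1/2 0 } — -9/16
G(RBRBBR) = { -1 -3/4 -5/8 | -9/16 -1/2 0 } — -19/32
G(RBRBBRR) = { -1 -3/4 -5/8 | -19/32 -9/16 -1/2 0 } — -39/64
G(RBRBBRRB) = { -1 -3/4 -5/8 -39/64 | -19/32 -9/16 -1/2 0 } — -77/128
G(RBRBBRRBR) = { -1 -3/4 -5/8 -39/64 | -77/128 -19/32 -9/16 -1/2 0 } — -155/256
G(RBRBBRRBRR) = { -1 -3/4 -5/8 -39/64 | -155/256 -77/128 -19/32 -9/16 -1/2 0 } — -311/512
G(RBRBBRRBRRR) = { -1 -3/4 -5/8 -39/64 | -311/512 -155/256 -77/128 -19/32 -9/16 -1/2 0 } — -623/1024
G(RBRBBRRBRRRB) = { -1 -3/4 -5/8 -39/64 -623/1024 | -311/512 -155/256 -77/128 -19/32 -9/16 -1/2 0 } — -1245/2048
G(RBRBBRRBRRRBR) = { -1 -3/4 -5/8 -39/64 -623/1024 | -1245/2048 -311/512 -155/256 -77/128 -19/32 -9/16 -1/2 0 } — -2491/4096
G(RBRBBRRBRRRBRR) = { -1 -3/4 -5/8 -39/64 -623/1024 | -2491/4096 -1245/2048 -311/512 -155/256 -77/128 -19/32 -9/16 -1/2 0 } — -4983/8192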